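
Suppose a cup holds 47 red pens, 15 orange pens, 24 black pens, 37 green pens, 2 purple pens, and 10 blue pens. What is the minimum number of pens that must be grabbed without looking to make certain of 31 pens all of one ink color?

112

In the worst case we take at most 30 of each ink color, but all 15 orange, all 24 black, all 2 purple, and all 10 blue (fewer than 30), giving 30 + 15 + 24 + 30 + 2 + 10 = 111.
One more pen then forces some ink color to 31, so 111 + 1 = 112.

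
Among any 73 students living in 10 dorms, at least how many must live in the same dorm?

If each of the 10 dorms held at most 7, the total would be at most 10 × 7 = 70 < 73, a contradiction.
So at least one holds ⌈73/10⌉ = 8.

8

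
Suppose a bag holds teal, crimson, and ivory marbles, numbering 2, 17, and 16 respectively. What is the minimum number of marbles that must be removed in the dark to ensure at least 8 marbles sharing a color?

In the worst case we take at most 7 of each color, but all 2 teal (fewer than 7), giving 2 + 7 + 7 = 16.
One more marble then forces some color to 8, so 16 + 1 = 17.

17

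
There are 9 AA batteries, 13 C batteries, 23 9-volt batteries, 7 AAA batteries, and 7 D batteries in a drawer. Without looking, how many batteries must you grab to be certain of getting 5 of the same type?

21

Treat the 5 types as pigeonholes.
The worst case takes 4 batteries of each type without reaching 5 of any: 5 × 4 = 20.
The next battery must bring some type to 5, so 20 + 1 = 21.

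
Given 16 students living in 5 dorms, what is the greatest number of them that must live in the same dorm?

4

If each of the 5 dorms held at most 3, the total would be at most 5 × 3 = 15 < 16, a contradiction.
So at least one holds ⌈16/5⌉ = 4.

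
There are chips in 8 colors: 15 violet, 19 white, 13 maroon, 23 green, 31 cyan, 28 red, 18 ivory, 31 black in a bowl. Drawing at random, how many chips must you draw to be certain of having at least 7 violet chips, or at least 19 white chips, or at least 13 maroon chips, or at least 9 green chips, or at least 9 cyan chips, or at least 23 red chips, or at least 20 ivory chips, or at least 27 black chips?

Each of the 8 colors has its own threshold; avoid all of them simultaneously.
The worst case stops just short of every target: 6 violet, 18 white, 12 maroon, 8 green, 8 cyan, 22 red, all 18 ivory, 26 black — 6 + 18 + 12 + 8 + 8 + 22 + 18 + 26 = 118 chips.
One more chip must push some color to its target, so 118 + 1 = 119.

119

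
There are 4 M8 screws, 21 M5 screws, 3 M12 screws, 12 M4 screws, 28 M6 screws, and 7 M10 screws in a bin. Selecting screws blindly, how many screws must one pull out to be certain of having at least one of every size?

The hardest size to obtain is M12: we could draw every other screw first — 75 − 3 = 72 screws — without a single M12 one.
The next draw must be M12, so 72 + 1 = 73.

73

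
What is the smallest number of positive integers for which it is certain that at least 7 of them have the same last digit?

There are 10 possible last digits acting as pigeonholes.
With 10 × 6 = 60 positive integers we could place exactly 6 in each, with no class reaching 7.
One more forces some class to hold 7, so 60 + 1 = 61.

61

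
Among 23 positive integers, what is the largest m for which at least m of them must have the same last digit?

3

There are 10 possible last digits, which serve as the pigeonholes.
If each of the 10 possible last digits held at most 2, the total would be at most 10 × 2 = 20 < 23, a contradiction.
So at least one holds ⌈23/10⌉ = 3.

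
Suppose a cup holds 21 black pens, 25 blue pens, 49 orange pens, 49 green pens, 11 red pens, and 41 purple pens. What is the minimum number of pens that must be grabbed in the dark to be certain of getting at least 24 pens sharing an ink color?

Treat the 6 ink colors as pigeonholes.
In the worst case we take at most 23 of each ink color, but all 21 black and all 11 red (fewer than 23), giving 21 + 23 + 23 + 23 + 11 + 23 = 124.
One more pen then forces some ink color to 24, so 124 + 1 = 125.

125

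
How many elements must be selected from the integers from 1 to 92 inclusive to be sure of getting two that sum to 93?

47

Partition {1, …, 92} into 46 pairs: {1,92}, {2,91}, …, {46,47}.
Choosing 46 integers — say the integers 1 through 46 — takes one from each pair and avoids the property.
Choosing 47 forces two into the same pair by pigeonhole, and those sum to 93. So 47.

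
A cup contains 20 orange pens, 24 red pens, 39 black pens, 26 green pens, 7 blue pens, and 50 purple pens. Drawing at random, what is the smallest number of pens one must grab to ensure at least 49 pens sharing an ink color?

165

In the worst case we take at most 48 of each ink color, but all 20 orange, all 24 red, all 39 black, all 26 green, and all 7 blue (fewer than 48), giving 20 + 24 + 39 + 26 + 7 + 48 = 164.
One more pen then forces some ink color to 49, so 164 + 1 = 165.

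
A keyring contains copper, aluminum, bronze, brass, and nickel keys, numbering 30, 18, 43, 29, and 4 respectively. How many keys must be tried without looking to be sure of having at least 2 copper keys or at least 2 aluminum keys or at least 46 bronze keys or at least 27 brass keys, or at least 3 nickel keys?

Each of the 5 types has its own threshold; avoid all of them simultaneously.
The worst case stops just short of every target: 1 copper, 1 aluminum, all 43 bronze, 26 brass, 2 nickel — 1 + 1 + 43 + 26 + 2 = 73 keys.
One more key must push some type to its target, so 73 + 1 = 74.

74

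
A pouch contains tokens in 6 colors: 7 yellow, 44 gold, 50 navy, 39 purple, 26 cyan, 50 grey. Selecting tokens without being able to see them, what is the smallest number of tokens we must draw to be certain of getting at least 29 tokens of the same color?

146

Treat the 6 colors as pigeonholes.
In the worst case we take at most 28 of each color, but all 7 yellow and all 26 cyan (fewer than 28), giving 7 + 28 + 28 + 28 + 26 + 28 = 145.
One more token then forces some color to 29, so 145 + 1 = 146.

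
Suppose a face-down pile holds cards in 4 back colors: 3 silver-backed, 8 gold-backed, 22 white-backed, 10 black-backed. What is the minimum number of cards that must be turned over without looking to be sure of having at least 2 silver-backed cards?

To avoid silver-backed cards as long as possible, exhaust the other 3 back colors first.
The worst case draws every non-silver-backed card first: 8 + 22 + 10 = 40.
The next 2 draws are then forced to be silver-backed, giving 40 + 2 = 42.

42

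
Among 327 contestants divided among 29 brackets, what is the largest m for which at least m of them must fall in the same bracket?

If each of the 29 brackets held at most 11, the total would be at most 29 × 11 = 319 < 327, a contradiction.
So at least one holds ⌈327/29⌉ = 12.

12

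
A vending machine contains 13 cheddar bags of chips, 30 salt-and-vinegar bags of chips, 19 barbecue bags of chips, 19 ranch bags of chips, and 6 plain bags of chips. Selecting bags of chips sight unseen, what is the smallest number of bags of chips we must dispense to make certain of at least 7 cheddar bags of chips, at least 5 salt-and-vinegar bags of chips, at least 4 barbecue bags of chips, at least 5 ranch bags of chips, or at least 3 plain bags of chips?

The worst case stops just short of every target: 6 cheddar, 4 salt-and-vinegar, 3 barbecue, 4 ranch, 2 plain — 6 + 4 + 3 + 4 + 2 = 19 bags of chips.
One more bag of chips must push some flavor to its target, so 19 + 1 = 20.

20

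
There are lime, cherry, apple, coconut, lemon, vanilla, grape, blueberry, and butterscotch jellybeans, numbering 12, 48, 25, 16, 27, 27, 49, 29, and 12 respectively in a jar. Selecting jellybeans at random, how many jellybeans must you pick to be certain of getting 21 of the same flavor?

In the worst case we take at most 20 of each flavor, but all 12 lime, all 16 coconut, and all 12 butterscotch (fewer than 20), giving 12 + 20 + 20 + 16 + 20 + 20 + 20 + 20 + 12 = 160.
One more jellybean then forces some flavor to 21, so 160 + 1 = 161.

161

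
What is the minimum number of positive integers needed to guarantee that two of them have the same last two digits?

There are 100 possible two-digit endings acting as pigeonholes.
With 100 positive integers we could place one in each, avoiding any repeat.
One more forces some class to hold 2, so 100 + 1 = 101.

101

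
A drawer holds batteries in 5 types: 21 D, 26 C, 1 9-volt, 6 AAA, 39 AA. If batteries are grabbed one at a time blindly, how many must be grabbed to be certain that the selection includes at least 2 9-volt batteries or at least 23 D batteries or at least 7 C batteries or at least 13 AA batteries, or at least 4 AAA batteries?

44

Each of the 5 types has its own threshold; avoid all of them simultaneously.
The worst case stops just short of every target: all 21 D, 6 C, 1 9-volt, 3 AAA, 12 AA — 21 + 6 + 1 + 3 + 12 = 43 batteries.
One more battery must push some type to its target, so 43 + 1 = 44.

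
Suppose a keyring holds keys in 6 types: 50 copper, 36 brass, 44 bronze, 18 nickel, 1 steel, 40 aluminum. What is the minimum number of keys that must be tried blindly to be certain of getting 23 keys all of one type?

108

In the worst case we take at most 22 of each type, but all 18 nickel and all 1 steel (fewer than 22), giving 22 + 22 + 22 + 18 + 1 + 22 = 107.
One more key then forces some type to 23, so 107 + 1 = 108.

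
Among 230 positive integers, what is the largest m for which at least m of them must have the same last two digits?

3

There are 100 possible two-digit endings, which serve as the pigeonholes.
If each of the 100 possible two-digit endings held at most 2, the total would be at most 100 × 2 = 200 < 230, a contradiction.
So at least one holds ⌈230/100⌉ = 3.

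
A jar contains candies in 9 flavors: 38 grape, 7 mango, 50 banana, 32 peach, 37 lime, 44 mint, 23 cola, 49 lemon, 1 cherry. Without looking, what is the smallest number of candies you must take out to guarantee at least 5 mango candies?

279

To avoid mango candies as long as possible, exhaust the other 8 flavors first.
The worst case draws every non-mango candy first: 38 + 50 + 32 + 37 + 44 + 23 + 49 + 1 = 274.
The next 5 draws are then forced to be mango, giving 274 + 5 = 279.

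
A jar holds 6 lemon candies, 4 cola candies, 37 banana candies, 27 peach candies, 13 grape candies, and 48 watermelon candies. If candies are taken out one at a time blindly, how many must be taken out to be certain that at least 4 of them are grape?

126

To avoid grape candies as long as possible, exhaust the other 5 flavors first.
The worst case draws every non-grape candy first: 6 + 4 + 37 + 27 + 48 = 122.
The next 4 draws are then forced to be grape, giving 122 + 4 = 126.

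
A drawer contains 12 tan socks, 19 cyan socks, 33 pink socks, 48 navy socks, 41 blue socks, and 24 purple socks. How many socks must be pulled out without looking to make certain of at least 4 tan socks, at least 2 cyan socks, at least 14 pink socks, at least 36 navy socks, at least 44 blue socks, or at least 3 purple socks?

96

The worst case stops just short of every target: 3 tan, 1 cyan, 13 pink, 35 navy, all 41 blue, 2 purple — 3 + 1 + 13 + 35 + 41 + 2 = 95 socks.
One more sock must push some color to its target, so 95 + 1 = 96.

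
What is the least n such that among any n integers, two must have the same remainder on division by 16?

17

Two integers differ by a multiple of 16 exactly when they share a remainder mod 16.
There are 16 residue classes mod 16, so 16 integers can all lie in distinct classes.
One more integer must repeat a residue, giving a difference divisible by 16. So n = 16 + 1 = 17.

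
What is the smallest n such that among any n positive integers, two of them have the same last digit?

There are 10 possible last digits acting as pigeonholes.
With 10 positive integers we could place one in each, avoiding any repeat.
One more forces some class to hold 2, so 10 + 1 = 11.

11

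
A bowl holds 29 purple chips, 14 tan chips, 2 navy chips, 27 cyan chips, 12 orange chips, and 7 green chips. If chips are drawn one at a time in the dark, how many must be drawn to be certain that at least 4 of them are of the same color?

Treat the 6 colors as pigeonholes.
In the worst case we take at most 3 of each color, but all 2 navy (fewer than 3), giving 3 + 3 + 2 + 3 + 3 + 3 = 17.
One more chip then forces some color to 4, so 17 + 1 = 18.

18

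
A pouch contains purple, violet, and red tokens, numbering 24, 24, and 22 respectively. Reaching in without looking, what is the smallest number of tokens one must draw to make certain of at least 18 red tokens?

The worst case draws every non-red token first: 24 + 24 = 48.
The next 18 draws are then forced to be red, giving 48 + 18 = 66.

66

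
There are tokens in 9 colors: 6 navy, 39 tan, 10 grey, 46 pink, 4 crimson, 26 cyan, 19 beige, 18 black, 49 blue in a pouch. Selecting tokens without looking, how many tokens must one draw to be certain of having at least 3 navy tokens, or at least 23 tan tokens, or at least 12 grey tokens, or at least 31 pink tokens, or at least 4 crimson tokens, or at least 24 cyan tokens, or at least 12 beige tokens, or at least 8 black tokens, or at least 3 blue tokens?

111

Each of the 9 colors has its own threshold; avoid all of them simultaneously.
The worst case stops just short of every target: 2 navy, 22 tan, all 10 grey, 30 pink, 3 crimson, 23 cyan, 11 beige, 7 black, 2 blue — 2 + 22 + 10 + 30 + 3 + 23 + 11 + 7 + 2 = 110 tokens.
One more token must push some color to its target, so 110 + 1 = 111.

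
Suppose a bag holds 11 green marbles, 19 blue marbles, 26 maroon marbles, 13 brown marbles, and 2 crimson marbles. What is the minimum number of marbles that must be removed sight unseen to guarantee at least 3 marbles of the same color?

11

The worst case takes 2 marbles of each color without reaching 3 of any: 5 × 2 = 10.
The next marble must bring some color to 3, so 10 + 1 = 11.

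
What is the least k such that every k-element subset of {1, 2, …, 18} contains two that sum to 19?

10

Partition {1, …, 18} into 9 pairs: {1,18}, {2,17}, …, {9,10}.
Choosing 9 integers — say the integers 1 through 9 — takes one from each pair and avoids the property.
Choosing 10 forces two into the same pair by pigeonhole, and those sum to 19. So 10.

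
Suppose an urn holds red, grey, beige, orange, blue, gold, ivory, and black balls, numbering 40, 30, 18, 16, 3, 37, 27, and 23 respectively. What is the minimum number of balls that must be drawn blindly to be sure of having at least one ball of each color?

The hardest color to obtain is blue: we could draw every other ball first — 194 − 3 = 191 balls — without a single blue one.
The next draw must be blue, so 191 + 1 = 192.

192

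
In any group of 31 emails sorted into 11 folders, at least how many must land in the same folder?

If each of the 11 folders held at most 2, the total would be at most 11 × 2 = 22 < 31, a contradiction.
So at least one holds ⌈31/11⌉ = 3.

3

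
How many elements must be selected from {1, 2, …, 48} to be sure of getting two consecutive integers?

Partition {1, …, 48} into 24 pairs: {1,2}, {3,4}, …, {47,48}.
Choosing 24 integers — say the 24 even numbers 2, 4, …, 48 — takes one from each pair and avoids the property.
Choosing 25 forces two into the same pair by pigeonhole, and those are consecutive. So 25.

25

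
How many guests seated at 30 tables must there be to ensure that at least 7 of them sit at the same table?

181

There are 30 tables acting as pigeonholes.
With 30 × 6 = 180 guests we could place exactly 6 in each, with no class reaching 7.
One more forces some class to hold 7, so 180 + 1 = 181.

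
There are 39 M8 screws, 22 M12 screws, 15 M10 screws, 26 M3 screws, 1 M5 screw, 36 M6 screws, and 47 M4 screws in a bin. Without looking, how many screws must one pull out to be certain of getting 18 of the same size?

102

Treat the 7 sizes as pigeonholes.
In the worst case we take at most 17 of each size, but all 15 M10 and all 1 M5 (fewer than 17), giving 17 + 17 + 15 + 17 + 1 + 17 + 17 = 101.
One more screw then forces some size to 18, so 101 + 1 = 102.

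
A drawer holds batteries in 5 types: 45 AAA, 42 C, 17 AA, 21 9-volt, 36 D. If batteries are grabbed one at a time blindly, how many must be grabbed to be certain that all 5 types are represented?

The hardest type to obtain is AA: we could draw every other battery first — 161 − 17 = 144 batteries — without a single AA one.
The next draw must be AA, so 144 + 1 = 145.

145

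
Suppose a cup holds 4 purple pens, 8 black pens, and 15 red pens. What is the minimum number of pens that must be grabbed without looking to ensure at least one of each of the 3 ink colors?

24

The hardest ink color to obtain is purple: we could draw every other pen first — 27 − 4 = 23 pens — without a single purple one.
The next draw must be purple, so 23 + 1 = 24.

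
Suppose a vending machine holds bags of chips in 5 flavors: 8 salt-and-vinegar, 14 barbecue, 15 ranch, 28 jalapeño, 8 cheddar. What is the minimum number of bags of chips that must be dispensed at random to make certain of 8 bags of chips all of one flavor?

36

Treat the 5 flavors as pigeonholes.
The worst case takes 7 bags of chips of each flavor without reaching 8 of any: 5 × 7 = 35.
The next bag of chips must bring some flavor to 8, so 35 + 1 = 36.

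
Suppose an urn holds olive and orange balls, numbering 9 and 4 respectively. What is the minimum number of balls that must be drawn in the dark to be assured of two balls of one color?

The worst case takes 1 ball of each color without reaching 2 of any: 2 × 1 = 2.
The next ball must bring some color to 2, so 2 + 1 = 3.

3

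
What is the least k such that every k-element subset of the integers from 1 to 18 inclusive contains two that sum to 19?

10

Partition {1, …, 18} into 9 pairs: {1,18}, {2,17}, …, {9,10}.
Choosing 9 integers — say the integers 1 through 9 — takes one from each pair and avoids the property.
Choosing 10 forces two into the same pair by pigeonhole, and those sum to 19. So 10.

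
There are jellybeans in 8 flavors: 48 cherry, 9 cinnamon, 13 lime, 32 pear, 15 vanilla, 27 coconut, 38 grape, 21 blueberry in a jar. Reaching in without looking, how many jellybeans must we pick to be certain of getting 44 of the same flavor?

In the worst case we take at most 43 of each flavor, but all 9 cinnamon, all 13 lime, all 32 pear, all 15 vanilla, all 27 coconut, all 38 grape, and all 21 blueberry (fewer than 43), giving 43 + 9 + 13 + 32 + 15 + 27 + 38 + 21 = 198.
One more jellybean then forces some flavor to 44, so 198 + 1 = 199.

199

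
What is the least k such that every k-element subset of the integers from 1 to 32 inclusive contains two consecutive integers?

17

Partition {1, …, 32} into 16 pairs: {1,2}, {3,4}, …, {31,32}.
Choosing 16 integers — say the 16 even numbers 2, 4, …, 32 — takes one from each pair and avoids the property.
Choosing 17 forces two into the same pair by pigeonhole, and those are consecutive. So 17.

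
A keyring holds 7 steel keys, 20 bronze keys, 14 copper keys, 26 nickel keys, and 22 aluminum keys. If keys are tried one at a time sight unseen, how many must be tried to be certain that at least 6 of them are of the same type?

Treat the 5 types as pigeonholes.
The worst case takes 5 keys of each type without reaching 6 of any: 5 × 5 = 25.
The next key must bring some type to 6, so 25 + 1 = 26.

26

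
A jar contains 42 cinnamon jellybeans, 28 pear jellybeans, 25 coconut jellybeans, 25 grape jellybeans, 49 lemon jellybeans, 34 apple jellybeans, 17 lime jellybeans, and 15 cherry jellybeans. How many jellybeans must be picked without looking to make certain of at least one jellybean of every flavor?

221

The hardest flavor to obtain is cherry: we could draw every other jellybean first — 235 − 15 = 220 jellybeans — without a single cherry one.
The next draw must be cherry, so 220 + 1 = 221.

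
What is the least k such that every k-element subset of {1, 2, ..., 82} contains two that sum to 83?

42

Partition {1, …, 82} into 41 pairs: {1,82}, {2,81}, …, {41,42}.
Choosing 41 integers — say the integers 1 through 41 — takes one from each pair and avoids the property.
Choosing 42 forces two into the same pair by pigeonhole, and those sum to 83. So 42.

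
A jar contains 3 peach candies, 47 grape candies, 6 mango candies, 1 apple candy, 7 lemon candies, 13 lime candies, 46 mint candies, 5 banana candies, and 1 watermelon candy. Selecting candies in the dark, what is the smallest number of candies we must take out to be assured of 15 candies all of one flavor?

In the worst case we take at most 14 of each flavor, but all 3 peach, all 6 mango, all 1 apple, all 7 lemon, all 13 lime, all 5 banana, and all 1 watermelon (fewer than 14), giving 3 + 14 + 6 + 1 + 7 + 13 + 14 + 5 + 1 = 64.
One more candy then forces some flavor to 15, so 64 + 1 = 65.

65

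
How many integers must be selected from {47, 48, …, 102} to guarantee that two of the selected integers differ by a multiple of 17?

Use the pigeonhole principle on residue classes: group the integers by remainder mod 17; there are 17 residue classes, each nonempty in this range.
Choosing one from each class (17 integers) avoids any shared remainder.
One more choice must repeat a class, so two differ by a multiple of 17. Hence 17 + 1 = 18.

18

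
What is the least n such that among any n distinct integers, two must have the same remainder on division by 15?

16

Use the pigeonhole principle on residue classes: two integers differ by a multiple of 15 exactly when they share a remainder mod 15.
There are 15 residue classes mod 15, so 15 integers can all lie in distinct classes.
One more integer must repeat a residue, giving a difference divisible by 15. So n = 15 + 1 = 16.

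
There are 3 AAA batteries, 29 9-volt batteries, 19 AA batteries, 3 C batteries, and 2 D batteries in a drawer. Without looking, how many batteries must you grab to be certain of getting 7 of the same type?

21

In the worst case we take at most 6 of each type, but all 3 AAA, all 3 C, and all 2 D (fewer than 6), giving 3 + 6 + 6 + 3 + 2 = 20.
One more battery then forces some type to 7, so 20 + 1 = 21.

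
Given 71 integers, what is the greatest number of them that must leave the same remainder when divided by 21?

4

If each of the 21 residue classes modulo 21 held at most 3, the total would be at most 21 × 3 = 63 < 71, a contradiction.
So at least one holds ⌈71/21⌉ = 4.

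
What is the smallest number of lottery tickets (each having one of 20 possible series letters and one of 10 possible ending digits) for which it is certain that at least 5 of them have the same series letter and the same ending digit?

801

There are 20 × 10 = 200 (series letter, ending digit) combinations acting as pigeonholes.
With 200 × 4 = 800 lottery tickets we could place exactly 4 in each, with no (series letter, ending digit) pair reaching 5.
One more forces some (series letter, ending digit) pair to hold 5, so 800 + 1 = 801.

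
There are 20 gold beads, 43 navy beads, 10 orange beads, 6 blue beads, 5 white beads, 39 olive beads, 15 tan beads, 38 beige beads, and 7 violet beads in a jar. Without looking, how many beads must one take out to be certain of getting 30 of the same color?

151

In the worst case we take at most 29 of each color, but all 20 gold, all 10 orange, all 6 blue, all 5 white, all 15 tan, and all 7 violet (fewer than 29), giving 20 + 29 + 10 + 6 + 5 + 29 + 15 + 29 + 7 = 150.
One more bead then forces some color to 30, so 150 + 1 = 151.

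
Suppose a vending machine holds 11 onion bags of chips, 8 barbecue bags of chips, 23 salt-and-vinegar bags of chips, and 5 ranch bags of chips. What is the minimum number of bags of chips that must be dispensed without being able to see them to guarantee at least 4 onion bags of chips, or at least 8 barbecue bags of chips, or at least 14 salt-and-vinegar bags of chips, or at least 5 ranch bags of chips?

Each of the 4 flavors has its own threshold; avoid all of them simultaneously.
The worst case stops just short of every target: 3 onion, 7 barbecue, 13 salt-and-vinegar, 4 ranch — 3 + 7 + 13 + 4 = 27 bags of chips.
One more bag of chips must push some flavor to its target, so 27 + 1 = 28.

28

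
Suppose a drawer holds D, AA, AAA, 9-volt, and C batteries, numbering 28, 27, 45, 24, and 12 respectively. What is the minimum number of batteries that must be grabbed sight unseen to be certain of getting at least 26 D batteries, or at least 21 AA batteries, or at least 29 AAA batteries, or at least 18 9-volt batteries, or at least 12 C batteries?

102

The worst case stops just short of every target: 25 D, 20 AA, 28 AAA, 17 9-volt, 11 C — 25 + 20 + 28 + 17 + 11 = 101 batteries.
One more battery must push some type to its target, so 101 + 1 = 102.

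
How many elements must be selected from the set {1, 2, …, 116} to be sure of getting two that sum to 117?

59

Partition {1, …, 116} into 58 pairs: {1,116}, {2,115}, …, {58,59}.
Choosing 58 integers — say the integers 1 through 58 — takes one from each pair and avoids the property.
Choosing 59 forces two into the same pair by pigeonhole, and those sum to 117. So 59.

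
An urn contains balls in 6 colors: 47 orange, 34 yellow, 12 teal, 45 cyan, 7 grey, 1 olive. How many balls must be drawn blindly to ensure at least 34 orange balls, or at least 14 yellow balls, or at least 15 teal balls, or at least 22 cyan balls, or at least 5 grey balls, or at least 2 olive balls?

85

The worst case stops just short of every target: 33 orange, 13 yellow, all 12 teal, 21 cyan, 4 grey, 1 olive — 33 + 13 + 12 + 21 + 4 + 1 = 84 balls.
One more ball must push some color to its target, so 84 + 1 = 85.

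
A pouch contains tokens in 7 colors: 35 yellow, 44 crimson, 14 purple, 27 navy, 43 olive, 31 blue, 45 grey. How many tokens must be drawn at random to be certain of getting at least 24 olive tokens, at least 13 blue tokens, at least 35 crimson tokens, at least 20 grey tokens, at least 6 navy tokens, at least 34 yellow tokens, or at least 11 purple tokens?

The worst case stops just short of every target: 33 yellow, 34 crimson, 10 purple, 5 navy, 23 olive, 12 blue, 19 grey — 33 + 34 + 10 + 5 + 23 + 12 + 19 = 136 tokens.
One more token must push some color to its target, so 136 + 1 = 137.

137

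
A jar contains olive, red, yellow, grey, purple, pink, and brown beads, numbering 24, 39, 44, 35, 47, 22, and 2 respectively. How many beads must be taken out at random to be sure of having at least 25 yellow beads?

194

The worst case draws every non-yellow bead first: 24 + 39 + 35 + 47 + 22 + 2 = 169.
The next 25 draws are then forced to be yellow, giving 169 + 25 = 194.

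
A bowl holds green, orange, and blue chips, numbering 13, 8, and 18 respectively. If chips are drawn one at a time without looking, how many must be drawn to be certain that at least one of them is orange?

32

The worst case draws every non-orange chip first: 13 + 18 = 31.
The next draw is then forced to be orange, giving 31 + 1 = 32.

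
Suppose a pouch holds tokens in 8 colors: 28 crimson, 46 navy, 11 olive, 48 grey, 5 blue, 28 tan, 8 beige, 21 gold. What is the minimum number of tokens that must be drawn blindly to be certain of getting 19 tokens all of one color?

In the worst case we take at most 18 of each color, but all 11 olive, all 5 blue, and all 8 beige (fewer than 18), giving 18 + 18 + 11 + 18 + 5 + 18 + 8 + 18 = 114.
One more token then forces some color to 19, so 114 + 1 = 115.

115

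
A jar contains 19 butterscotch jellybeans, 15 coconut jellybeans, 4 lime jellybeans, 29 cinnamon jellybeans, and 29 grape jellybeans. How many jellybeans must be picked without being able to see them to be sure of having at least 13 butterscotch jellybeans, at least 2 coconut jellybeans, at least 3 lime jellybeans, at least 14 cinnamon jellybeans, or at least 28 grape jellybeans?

The worst case stops just short of every target: 12 butterscotch, 1 coconut, 2 lime, 13 cinnamon, 27 grape — 12 + 1 + 2 + 13 + 27 = 55 jellybeans.
One more jellybean must push some flavor to its target, so 55 + 1 = 56.

56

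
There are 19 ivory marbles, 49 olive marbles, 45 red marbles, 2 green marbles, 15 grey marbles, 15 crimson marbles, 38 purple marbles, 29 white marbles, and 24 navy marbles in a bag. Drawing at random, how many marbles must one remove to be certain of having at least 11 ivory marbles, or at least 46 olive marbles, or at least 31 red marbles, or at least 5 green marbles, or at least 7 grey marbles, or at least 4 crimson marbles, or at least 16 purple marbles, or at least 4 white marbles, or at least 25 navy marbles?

139

Each of the 9 colors has its own threshold; avoid all of them simultaneously.
The worst case stops just short of every target: 10 ivory, 45 olive, 30 red, all 2 green, 6 grey, 3 crimson, 15 purple, 3 white, 24 navy — 10 + 45 + 30 + 2 + 6 + 3 + 15 + 3 + 24 = 138 marbles.
One more marble must push some color to its target, so 138 + 1 = 139.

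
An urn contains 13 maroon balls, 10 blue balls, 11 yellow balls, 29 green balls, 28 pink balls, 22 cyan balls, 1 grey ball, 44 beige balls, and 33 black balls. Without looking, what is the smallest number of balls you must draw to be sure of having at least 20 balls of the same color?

131

Treat the 9 colors as pigeonholes.
In the worst case we take at most 19 of each color, but all 13 maroon, all 10 blue, all 11 yellow, and all 1 grey (fewer than 19), giving 13 + 10 + 11 + 19 + 19 + 19 + 1 + 19 + 19 = 130.
One more ball then forces some color to 20, so 130 + 1 = 131.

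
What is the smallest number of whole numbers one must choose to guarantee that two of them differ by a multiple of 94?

Two integers differ by a multiple of 94 exactly when they share a remainder mod 94.
There are 94 residue classes mod 94, so 94 integers can all lie in distinct classes.
One more integer must repeat a residue, giving a difference divisible by 94. So n = 94 + 1 = 95.

95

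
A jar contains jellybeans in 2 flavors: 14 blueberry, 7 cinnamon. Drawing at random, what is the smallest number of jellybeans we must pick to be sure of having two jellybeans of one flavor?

Treat the 2 flavors as pigeonholes.
The worst case takes 1 jellybean of each flavor without reaching 2 of any: 2 × 1 = 2.
The next jellybean must bring some flavor to 2, so 2 + 1 = 3.

3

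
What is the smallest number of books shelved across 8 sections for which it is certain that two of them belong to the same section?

9

There are 8 sections acting as pigeonholes.
With 8 books we could place one in each, avoiding any repeat.
One more forces some class to hold 2, so 8 + 1 = 9.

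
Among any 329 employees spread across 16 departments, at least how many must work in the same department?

The 329 employees fall into 16 departments.
If each of the 16 departments held at most 20, the total would be at most 16 × 20 = 320 < 329, a contradiction.
So at least one holds ⌈329/16⌉ = 21.

21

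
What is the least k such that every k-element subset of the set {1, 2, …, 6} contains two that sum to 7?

Partition {1, …, 6} into 3 pairs: {1,6}, {2,5}, …, {3,4}.
Choosing 3 integers — say the integers 1 through 3 — takes one from each pair and avoids the property.
Choosing 4 forces two into the same pair by pigeonhole, and those sum to 7. So 4.

4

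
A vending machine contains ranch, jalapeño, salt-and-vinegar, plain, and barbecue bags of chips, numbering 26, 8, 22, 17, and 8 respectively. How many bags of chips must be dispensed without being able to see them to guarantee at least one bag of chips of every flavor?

74

The hardest flavor to obtain is jalapeño: we could draw every other bag of chips first — 81 − 8 = 73 bags of chips — without a single jalapeño one.
The next draw must be jalapeño, so 73 + 1 = 74.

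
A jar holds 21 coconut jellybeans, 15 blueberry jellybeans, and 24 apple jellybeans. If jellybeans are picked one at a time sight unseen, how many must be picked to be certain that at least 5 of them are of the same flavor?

13

The worst case takes 4 jellybeans of each flavor without reaching 5 of any: 3 × 4 = 12.
The next jellybean must bring some flavor to 5, so 12 + 1 = 13.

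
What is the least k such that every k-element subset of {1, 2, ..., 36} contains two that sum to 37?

19

Partition {1, …, 36} into 18 pairs: {1,36}, {2,35}, …, {18,19}.
Choosing 18 integers — say the integers 1 through 18 — takes one from each pair and avoids the property.
Choosing 19 forces two into the same pair by pigeonhole, and those sum to 37. So 19.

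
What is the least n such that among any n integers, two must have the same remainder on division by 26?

27

Two integers differ by a multiple of 26 exactly when they share a remainder mod 26.
There are 26 residue classes mod 26, so 26 integers can all lie in distinct classes.
One more integer must repeat a residue, giving a difference divisible by 26. So n = 26 + 1 = 27.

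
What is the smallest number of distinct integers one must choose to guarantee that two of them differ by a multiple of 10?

11

Use the pigeonhole principle on residue classes: two integers differ by a multiple of 10 exactly when they share a remainder mod 10.
There are 10 residue classes mod 10, so 10 integers can all lie in distinct classes.
One more integer must repeat a residue, giving a difference divisible by 10. So n = 10 + 1 = 11.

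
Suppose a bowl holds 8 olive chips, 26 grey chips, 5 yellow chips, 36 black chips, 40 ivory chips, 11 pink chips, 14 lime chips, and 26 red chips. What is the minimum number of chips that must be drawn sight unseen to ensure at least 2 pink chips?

The worst case draws every non-pink chip first: 8 + 26 + 5 + 36 + 40 + 14 + 26 = 155.
The next 2 draws are then forced to be pink, giving 155 + 2 = 157.

157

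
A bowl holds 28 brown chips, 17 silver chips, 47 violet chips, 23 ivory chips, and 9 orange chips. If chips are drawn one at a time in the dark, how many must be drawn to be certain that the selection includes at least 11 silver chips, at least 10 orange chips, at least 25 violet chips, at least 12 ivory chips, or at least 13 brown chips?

67

The worst case stops just short of every target: 12 brown, 10 silver, 24 violet, 11 ivory, 9 orange — 12 + 10 + 24 + 11 + 9 = 66 chips.
One more chip must push some color to its target, so 66 + 1 = 67.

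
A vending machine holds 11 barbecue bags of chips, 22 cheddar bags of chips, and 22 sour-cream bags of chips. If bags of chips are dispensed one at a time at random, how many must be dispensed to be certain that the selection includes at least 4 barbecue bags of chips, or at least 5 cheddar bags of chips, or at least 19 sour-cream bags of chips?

26

Each of the 3 flavors has its own threshold; avoid all of them simultaneously.
The worst case stops just short of every target: 3 barbecue, 4 cheddar, 18 sour-cream — 3 + 4 + 18 = 25 bags of chips.
One more bag of chips must push some flavor to its target, so 25 + 1 = 26.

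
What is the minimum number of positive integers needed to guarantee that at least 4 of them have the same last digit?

There are 10 possible last digits acting as pigeonholes.
With 10 × 3 = 30 positive integers we could place exactly 3 in each, with no class reaching 4.
One more forces some class to hold 4, so 30 + 1 = 31.

31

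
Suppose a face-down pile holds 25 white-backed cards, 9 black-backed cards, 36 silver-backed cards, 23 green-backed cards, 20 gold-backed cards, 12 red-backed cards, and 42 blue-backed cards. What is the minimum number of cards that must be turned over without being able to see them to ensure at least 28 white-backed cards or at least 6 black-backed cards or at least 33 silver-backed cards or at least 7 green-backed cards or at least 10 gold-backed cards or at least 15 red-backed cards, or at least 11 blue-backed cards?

100

Each of the 7 back colors has its own threshold; avoid all of them simultaneously.
The worst case stops just short of every target: all 25 white-backed, 5 black-backed, 32 silver-backed, 6 green-backed, 9 gold-backed, all 12 red-backed, 10 blue-backed — 25 + 5 + 32 + 6 + 9 + 12 + 10 = 99 cards.
One more card must push some back color to its target, so 99 + 1 = 100.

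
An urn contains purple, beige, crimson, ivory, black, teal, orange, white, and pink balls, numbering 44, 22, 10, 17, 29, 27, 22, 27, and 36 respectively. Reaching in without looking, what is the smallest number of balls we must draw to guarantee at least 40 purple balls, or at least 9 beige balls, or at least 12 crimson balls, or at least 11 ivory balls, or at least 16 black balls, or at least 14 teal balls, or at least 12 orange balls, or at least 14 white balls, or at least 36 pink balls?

Each of the 9 colors has its own threshold; avoid all of them simultaneously.
The worst case stops just short of every target: 39 purple, 8 beige, all 10 crimson, 10 ivory, 15 black, 13 teal, 11 orange, 13 white, 35 pink — 39 + 8 + 10 + 10 + 15 + 13 + 11 + 13 + 35 = 154 balls.
One more ball must push some color to its target, so 154 + 1 = 155.

155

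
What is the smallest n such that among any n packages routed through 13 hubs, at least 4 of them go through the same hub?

40

There are 13 hubs acting as pigeonholes.
With 13 × 3 = 39 packages we could place exactly 3 in each, with no class reaching 4.
One more forces some class to hold 4, so 39 + 1 = 40.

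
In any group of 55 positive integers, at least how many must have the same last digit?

If each of the 10 possible last digits held at most 5, the total would be at most 10 × 5 = 50 < 55, a contradiction.
So at least one holds ⌈55/10⌉ = 6.

6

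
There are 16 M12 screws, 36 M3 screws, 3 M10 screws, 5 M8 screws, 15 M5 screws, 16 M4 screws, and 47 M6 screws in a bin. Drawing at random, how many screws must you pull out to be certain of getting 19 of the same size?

92

Treat the 7 sizes as pigeonholes.
In the worst case we take at most 18 of each size, but all 16 M12, all 3 M10, all 5 M8, all 15 M5, and all 16 M4 (fewer than 18), giving 16 + 18 + 3 + 5 + 15 + 16 + 18 = 91.
One more screw then forces some size to 19, so 91 + 1 = 92.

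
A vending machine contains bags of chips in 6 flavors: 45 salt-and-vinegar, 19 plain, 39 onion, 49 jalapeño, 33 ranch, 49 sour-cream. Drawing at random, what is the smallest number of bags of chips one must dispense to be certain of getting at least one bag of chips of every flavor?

The hardest flavor to obtain is plain: we could draw every other bag of chips first — 234 − 19 = 215 bags of chips — without a single plain one.
The next draw must be plain, so 215 + 1 = 216.

216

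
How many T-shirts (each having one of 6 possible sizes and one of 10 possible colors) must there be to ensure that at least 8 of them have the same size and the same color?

421

There are 6 × 10 = 60 (size, color) combinations acting as pigeonholes.
With 60 × 7 = 420 T-shirts we could place exactly 7 in each, with no (size, color) pair reaching 8.
One more forces some (size, color) pair to hold 8, so 420 + 1 = 421.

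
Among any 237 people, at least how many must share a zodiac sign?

There are 12 zodiac signs, which serve as the pigeonholes.
If each of the 12 zodiac signs held at most 19, the total would be at most 12 × 19 = 228 < 237, a contradiction.
So at least one holds ⌈237/12⌉ = 20.

20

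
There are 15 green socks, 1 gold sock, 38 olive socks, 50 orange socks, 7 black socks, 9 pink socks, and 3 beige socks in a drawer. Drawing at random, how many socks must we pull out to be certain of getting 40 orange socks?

The worst case draws every non-orange sock first: 15 + 1 + 38 + 7 + 9 + 3 = 73.
The next 40 draws are then forced to be orange, giving 73 + 40 = 113.

113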